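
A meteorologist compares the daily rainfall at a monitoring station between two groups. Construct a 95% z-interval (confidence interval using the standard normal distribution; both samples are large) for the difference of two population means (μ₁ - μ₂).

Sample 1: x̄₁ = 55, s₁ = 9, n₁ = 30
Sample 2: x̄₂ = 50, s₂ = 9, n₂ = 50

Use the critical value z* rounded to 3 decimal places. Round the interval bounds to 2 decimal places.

Both samples are large (n₁ = 30 ≥ 30, n₂ = 50 ≥ 30), so a z-interval for the difference of means applies.

Point estimate: x̄₁ - x̄₂ = 55 - 50 = 5

Standard error: SE = √(s₁²/n₁ + s₂²/n₂)
= √(9²/30 + 9²/50)
= √(2.700000 + 1.620000)
= 2.078461

For 95% confidence, z* = 1.96 (from standard normal table)
Margin of error: E = z* × SE = 1.96 × 2.078461 = 4.0738

Z-interval: (x̄₁ - x̄₂) ± E = 5 ± 4.0738 = (0.9262, 9.0738)

Rounded to 2 decimal places:

(0.93, 9.07)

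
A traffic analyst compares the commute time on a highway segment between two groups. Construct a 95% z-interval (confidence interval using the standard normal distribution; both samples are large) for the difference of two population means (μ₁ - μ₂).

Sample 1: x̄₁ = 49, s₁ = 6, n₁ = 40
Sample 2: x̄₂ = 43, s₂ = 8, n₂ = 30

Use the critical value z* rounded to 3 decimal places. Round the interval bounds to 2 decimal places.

Both samples are large (n₁ = 40 ≥ 30, n₂ = 30 ≥ 30), so a z-interval for the difference of means applies.

Point estimate: x̄₁ - x̄₂ = 49 - 43 = 6

Standard error: SE = √(s₁²/n₁ + s₂²/n₂)
= √(6²/40 + 8²/30)
= √(0.900000 + 2.133333)
= 1.741647

For 95% confidence, z* = 1.96 (from standard normal table)
Margin of error: E = z* × SE = 1.96 × 1.741647 = 3.4136

Z-interval: (x̄₁ - x̄₂) ± E = 6 ± 3.4136 = (2.5864, 9.4136)

Rounded to 2 decimal places:

(2.59, 9.41)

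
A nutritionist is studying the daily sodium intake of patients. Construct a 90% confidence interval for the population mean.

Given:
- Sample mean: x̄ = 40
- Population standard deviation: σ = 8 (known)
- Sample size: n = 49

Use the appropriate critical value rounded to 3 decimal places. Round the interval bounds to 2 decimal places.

The population standard deviation σ is known, so use a z-interval (standard normal critical value).

For 90% confidence, z* = 1.645 (from standard normal table)

Standard error: SE = σ/√n = 8/√49 = 1.142857

Margin of error: E = z* × SE = 1.645 × 1.142857 = 1.8800

Z-interval: x̄ ± E = 40 ± 1.8800 = (38.1200, 41.8800)

Rounded to 2 decimal places:

(38.12, 41.88)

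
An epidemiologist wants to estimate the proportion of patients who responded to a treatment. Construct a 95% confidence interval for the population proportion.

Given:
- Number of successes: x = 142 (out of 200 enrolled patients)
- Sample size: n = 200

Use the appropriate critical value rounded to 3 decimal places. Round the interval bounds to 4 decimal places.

Sample proportion: p̂ = 142/200 = 0.710000

Check conditions for normal approximation:
  np̂ = 142 ≥ 10 ✓
  n(1-p̂) = 58 ≥ 10 ✓

The sample is large enough, so use a z-interval (normal approximation) for the proportion.

For 95% confidence, z* = 1.96 (from standard normal table)

Standard error: SE = √(p̂(1-p̂)/n) = √(0.710000×0.290000/200) = 0.03208582

Margin of error: E = z* × SE = 1.96 × 0.03208582 = 0.062888

Z-interval: p̂ ± E = 0.710000 ± 0.062888 = (0.647112, 0.772888)

Rounded to 4 decimal places:

(0.6471, 0.7729)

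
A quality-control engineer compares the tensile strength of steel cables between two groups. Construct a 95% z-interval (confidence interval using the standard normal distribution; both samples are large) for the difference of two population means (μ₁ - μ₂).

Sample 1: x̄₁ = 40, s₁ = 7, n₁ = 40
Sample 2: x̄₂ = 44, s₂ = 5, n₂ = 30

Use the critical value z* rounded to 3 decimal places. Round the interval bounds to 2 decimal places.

Both samples are large (n₁ = 40 ≥ 30, n₂ = 30 ≥ 30), so a z-interval for the difference of means applies.

Point estimate: x̄₁ - x̄₂ = 40 - 44 = -4

Standard error: SE = √(s₁²/n₁ + s₂²/n₂)
= √(7²/40 + 5²/30)
= √(1.225000 + 0.833333)
= 1.434689

For 95% confidence, z* = 1.96 (from standard normal table)
Margin of error: E = z* × SE = 1.96 × 1.434689 = 2.8120

Z-interval: (x̄₁ - x̄₂) ± E = -4 ± 2.8120 = (-6.8120, -1.1880)

Rounded to 2 decimal places:

(-6.81, -1.19)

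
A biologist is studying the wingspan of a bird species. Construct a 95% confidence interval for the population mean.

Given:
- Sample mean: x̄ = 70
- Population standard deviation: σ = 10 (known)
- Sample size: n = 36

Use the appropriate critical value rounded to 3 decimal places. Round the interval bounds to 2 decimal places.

The population standard deviation σ is known, so use a z-interval (standard normal critical value).

For 95% confidence, z* = 1.96 (from standard normal table)

Standard error: SE = σ/√n = 10/√36 = 1.666667

Margin of error: E = z* × SE = 1.96 × 1.666667 = 3.2667

Z-interval: x̄ ± E = 70 ± 3.2667 = (66.7333, 73.2667)

Rounded to 2 decimal places:

(66.73, 73.27)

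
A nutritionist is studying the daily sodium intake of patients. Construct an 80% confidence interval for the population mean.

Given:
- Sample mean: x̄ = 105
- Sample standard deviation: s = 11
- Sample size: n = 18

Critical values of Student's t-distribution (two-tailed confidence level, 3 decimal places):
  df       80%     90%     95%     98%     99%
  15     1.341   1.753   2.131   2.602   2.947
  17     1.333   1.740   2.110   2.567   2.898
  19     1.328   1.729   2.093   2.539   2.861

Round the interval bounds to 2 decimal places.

The population standard deviation σ is unknown (only the sample standard deviation s is given), so use a t-interval with df = n - 1 = 18 - 1 = 17.

For 80% confidence with df = 17, t* = 1.333 (from t-table)

Standard error: SE = s/√n = 11/√18 = 2.592725

Margin of error: E = t* × SE = 1.333 × 2.592725 = 3.4561

T-interval: x̄ ± E = 105 ± 3.4561 = (101.5439, 108.4561)

Rounded to 2 decimal places:

(101.54, 108.46)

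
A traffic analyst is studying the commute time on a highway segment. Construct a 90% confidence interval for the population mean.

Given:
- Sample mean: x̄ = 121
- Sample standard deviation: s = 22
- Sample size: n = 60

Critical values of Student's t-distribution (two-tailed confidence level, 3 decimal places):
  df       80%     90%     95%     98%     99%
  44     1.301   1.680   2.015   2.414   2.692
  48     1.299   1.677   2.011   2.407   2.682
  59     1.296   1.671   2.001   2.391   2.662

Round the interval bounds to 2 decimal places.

The population standard deviation σ is unknown (only the sample standard deviation s is given), so use a t-interval with df = n - 1 = 60 - 1 = 59.

For 90% confidence with df = 59, t* = 1.671 (from t-table)

Standard error: SE = s/√n = 22/√60 = 2.840188

Margin of error: E = t* × SE = 1.671 × 2.840188 = 4.7460

T-interval: x̄ ± E = 121 ± 4.7460 = (116.2540, 125.7460)

Rounded to 2 decimal places:

(116.25, 125.75)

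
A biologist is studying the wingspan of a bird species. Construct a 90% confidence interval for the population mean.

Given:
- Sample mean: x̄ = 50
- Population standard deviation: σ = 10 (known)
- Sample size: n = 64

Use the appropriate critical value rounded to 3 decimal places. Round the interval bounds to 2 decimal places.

The population standard deviation σ is known, so use a z-interval (standard normal critical value).

For 90% confidence, z* = 1.645 (from standard normal table)

Standard error: SE = σ/√n = 10/√64 = 1.250000

Margin of error: E = z* × SE = 1.645 × 1.250000 = 2.0562

Z-interval: x̄ ± E = 50 ± 2.0562 = (47.9438, 52.0562)

Rounded to 2 decimal places:

(47.94, 52.06)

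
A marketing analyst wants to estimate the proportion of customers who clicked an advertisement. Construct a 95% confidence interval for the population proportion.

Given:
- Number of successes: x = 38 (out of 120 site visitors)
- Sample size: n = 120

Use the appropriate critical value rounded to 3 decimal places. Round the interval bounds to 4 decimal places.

Sample proportion: p̂ = 38/120 = 0.316667

Check conditions for normal approximation:
  np̂ = 38 ≥ 10 ✓
  n(1-p̂) = 82 ≥ 10 ✓

The sample is large enough, so use a z-interval (normal approximation) for the proportion.

For 95% confidence, z* = 1.96 (from standard normal table)

Standard error: SE = √(p̂(1-p̂)/n) = √(0.316667×0.683333/120) = 0.04246458

Margin of error: E = z* × SE = 1.96 × 0.04246458 = 0.083231

Z-interval: p̂ ± E = 0.316667 ± 0.083231 = (0.233436, 0.399897)

Rounded to 4 decimal places:

(0.2334, 0.3999)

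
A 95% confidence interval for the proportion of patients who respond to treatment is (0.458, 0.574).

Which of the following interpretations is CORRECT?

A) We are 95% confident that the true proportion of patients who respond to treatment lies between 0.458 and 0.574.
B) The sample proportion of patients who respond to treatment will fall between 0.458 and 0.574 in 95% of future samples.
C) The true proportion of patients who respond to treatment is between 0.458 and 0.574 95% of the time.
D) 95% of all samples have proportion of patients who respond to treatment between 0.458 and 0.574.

A confidence interval represents our confidence in the procedure, not a probability statement about the parameter.

Key concept: If we repeated this sampling process many times and computed a 95% CI each time, about 95% of those intervals would contain the true population parameter.

For this specific interval (0.458, 0.574):
- Midpoint (point estimate): 0.516
- Margin of error: 0.058

The correct interpretation is the one stating confidence that the true parameter lies in the interval — option A.

A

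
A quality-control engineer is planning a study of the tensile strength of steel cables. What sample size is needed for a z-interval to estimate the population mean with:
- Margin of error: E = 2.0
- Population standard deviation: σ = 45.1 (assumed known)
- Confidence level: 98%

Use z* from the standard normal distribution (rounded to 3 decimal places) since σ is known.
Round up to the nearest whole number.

Using z* since population σ is known (z-interval formula).

For 98% confidence, z* = 2.326 (from standard normal table)

Sample size formula for z-interval: n = (z*σ/E)²

n = (2.326 × 45.1 / 2.0)²
  = (52.451300)²
  = 2751.1389

Round up to the nearest whole number: n = 2752

2752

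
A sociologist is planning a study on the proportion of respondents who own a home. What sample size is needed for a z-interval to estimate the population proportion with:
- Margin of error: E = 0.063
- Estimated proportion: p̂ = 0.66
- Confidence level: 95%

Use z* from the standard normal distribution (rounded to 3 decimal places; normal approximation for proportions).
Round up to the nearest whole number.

Using z* for proportion z-interval (normal approximation).

For 95% confidence, z* = 1.96 (from standard normal table)

Sample size formula for proportion z-interval: n = z*²p̂(1-p̂)/E²

n = 1.96² × 0.66 × 0.34 / 0.063²
  = 3.8416 × 0.2244 / 0.003969
  = 217.1970

Round up to the nearest whole number: n = 218

218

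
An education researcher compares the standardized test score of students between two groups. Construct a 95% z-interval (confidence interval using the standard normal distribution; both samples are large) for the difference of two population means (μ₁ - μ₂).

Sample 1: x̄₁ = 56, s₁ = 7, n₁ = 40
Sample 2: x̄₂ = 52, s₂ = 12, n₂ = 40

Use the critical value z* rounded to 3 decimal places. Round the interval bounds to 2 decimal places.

Both samples are large (n₁ = 40 ≥ 30, n₂ = 40 ≥ 30), so a z-interval for the difference of means applies.

Point estimate: x̄₁ - x̄₂ = 56 - 52 = 4

Standard error: SE = √(s₁²/n₁ + s₂²/n₂)
= √(7²/40 + 12²/40)
= √(1.225000 + 3.600000)
= 2.196588

For 95% confidence, z* = 1.96 (from standard normal table)
Margin of error: E = z* × SE = 1.96 × 2.196588 = 4.3053

Z-interval: (x̄₁ - x̄₂) ± E = 4 ± 4.3053 = (-0.3053, 8.3053)

Rounded to 2 decimal places:

(-0.31, 8.31)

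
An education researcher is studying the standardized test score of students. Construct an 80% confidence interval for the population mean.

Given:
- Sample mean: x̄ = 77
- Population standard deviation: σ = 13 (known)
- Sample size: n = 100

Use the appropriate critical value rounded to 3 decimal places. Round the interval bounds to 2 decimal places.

The population standard deviation σ is known, so use a z-interval (standard normal critical value).

For 80% confidence, z* = 1.282 (from standard normal table)

Standard error: SE = σ/√n = 13/√100 = 1.300000

Margin of error: E = z* × SE = 1.282 × 1.300000 = 1.6666

Z-interval: x̄ ± E = 77 ± 1.6666 = (75.3334, 78.6666)

Rounded to 2 decimal places:

(75.33, 78.67)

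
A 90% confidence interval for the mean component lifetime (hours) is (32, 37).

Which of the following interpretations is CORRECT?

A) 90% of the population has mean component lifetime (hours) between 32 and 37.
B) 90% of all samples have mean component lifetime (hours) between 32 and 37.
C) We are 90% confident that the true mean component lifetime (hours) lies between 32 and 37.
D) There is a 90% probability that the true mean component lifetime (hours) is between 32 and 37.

A confidence interval represents our confidence in the procedure, not a probability statement about the parameter.

Key concept: If we repeated this sampling process many times and computed a 90% CI each time, about 90% of those intervals would contain the true population parameter.

For this specific interval (32, 37):
- Midpoint (point estimate): 34.5
- Margin of error: 2.5

The correct interpretation is the one stating confidence that the true parameter lies in the interval — option C.

C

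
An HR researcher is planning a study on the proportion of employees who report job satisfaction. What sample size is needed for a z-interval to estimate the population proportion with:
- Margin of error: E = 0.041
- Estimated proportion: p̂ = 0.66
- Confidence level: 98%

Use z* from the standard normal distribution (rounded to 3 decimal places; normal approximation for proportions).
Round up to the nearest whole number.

Using z* for proportion z-interval (normal approximation).

For 98% confidence, z* = 2.326 (from standard normal table)

Sample size formula for proportion z-interval: n = z*²p̂(1-p̂)/E²

n = 2.326² × 0.66 × 0.34 / 0.041²
  = 5.410276 × 0.2244 / 0.001681
  = 722.2284

Round up to the nearest whole number: n = 723

723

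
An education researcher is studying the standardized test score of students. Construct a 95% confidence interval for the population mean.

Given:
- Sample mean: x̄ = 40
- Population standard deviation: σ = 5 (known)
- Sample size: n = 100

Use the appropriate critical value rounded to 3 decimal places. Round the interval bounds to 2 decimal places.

The population standard deviation σ is known, so use a z-interval (standard normal critical value).

For 95% confidence, z* = 1.96 (from standard normal table)

Standard error: SE = σ/√n = 5/√100 = 0.500000

Margin of error: E = z* × SE = 1.96 × 0.500000 = 0.9800

Z-interval: x̄ ± E = 40 ± 0.9800 = (39.0200, 40.9800)

Rounded to 2 decimal places:

(39.02, 40.98)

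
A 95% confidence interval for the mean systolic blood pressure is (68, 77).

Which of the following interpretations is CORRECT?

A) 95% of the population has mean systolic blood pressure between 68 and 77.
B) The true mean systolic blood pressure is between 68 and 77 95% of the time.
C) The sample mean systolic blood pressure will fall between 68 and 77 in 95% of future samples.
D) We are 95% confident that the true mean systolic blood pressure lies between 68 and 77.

A confidence interval represents our confidence in the procedure, not a probability statement about the parameter.

Key concept: If we repeated this sampling process many times and computed a 95% CI each time, about 95% of those intervals would contain the true population parameter.

For this specific interval (68, 77):
- Midpoint (point estimate): 72.5
- Margin of error: 4.5

The correct interpretation is the one stating confidence that the true parameter lies in the interval — option D.

D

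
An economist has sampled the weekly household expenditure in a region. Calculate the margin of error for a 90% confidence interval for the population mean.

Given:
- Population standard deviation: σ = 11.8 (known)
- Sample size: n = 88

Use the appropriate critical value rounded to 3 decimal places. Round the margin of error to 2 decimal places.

The population standard deviation σ is known, so use the z-interval margin of error formula.

For 90% confidence, z* = 1.645 (from standard normal table)

Margin of error formula for z-interval: E = z* × σ/√n

E = 1.645 × 11.8/√88
  = 1.645 × 1.257884
  = 2.0692

Rounded to 2 decimal places:

2.07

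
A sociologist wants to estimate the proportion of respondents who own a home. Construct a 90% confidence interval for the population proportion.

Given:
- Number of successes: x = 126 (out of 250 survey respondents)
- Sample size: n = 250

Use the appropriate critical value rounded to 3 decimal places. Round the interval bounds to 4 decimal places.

Sample proportion: p̂ = 126/250 = 0.504000

Check conditions for normal approximation:
  np̂ = 126 ≥ 10 ✓
  n(1-p̂) = 124 ≥ 10 ✓

The sample is large enough, so use a z-interval (normal approximation) for the proportion.

For 90% confidence, z* = 1.645 (from standard normal table)

Standard error: SE = √(p̂(1-p̂)/n) = √(0.504000×0.496000/250) = 0.03162176

Margin of error: E = z* × SE = 1.645 × 0.03162176 = 0.052018

Z-interval: p̂ ± E = 0.504000 ± 0.052018 = (0.451982, 0.556018)

Rounded to 4 decimal places:

(0.4520, 0.5560)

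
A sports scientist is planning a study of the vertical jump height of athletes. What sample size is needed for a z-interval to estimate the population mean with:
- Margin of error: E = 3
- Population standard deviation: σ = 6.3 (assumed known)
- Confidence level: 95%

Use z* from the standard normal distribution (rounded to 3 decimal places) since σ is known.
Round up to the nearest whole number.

Using z* since population σ is known (z-interval formula).

For 95% confidence, z* = 1.96 (from standard normal table)

Sample size formula for z-interval: n = (z*σ/E)²

n = (1.96 × 6.3 / 3)²
  = (4.116000)²
  = 16.9415

Round up to the nearest whole number: n = 17

17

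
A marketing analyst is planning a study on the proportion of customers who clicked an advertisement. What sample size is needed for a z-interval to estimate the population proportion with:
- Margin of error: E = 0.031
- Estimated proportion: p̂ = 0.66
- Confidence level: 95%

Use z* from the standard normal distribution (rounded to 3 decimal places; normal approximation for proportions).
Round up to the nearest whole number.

Using z* for proportion z-interval (normal approximation).

For 95% confidence, z* = 1.96 (from standard normal table)

Sample size formula for proportion z-interval: n = z*²p̂(1-p̂)/E²

n = 1.96² × 0.66 × 0.34 / 0.031²
  = 3.8416 × 0.2244 / 0.000961
  = 897.0396

Round up to the nearest whole number: n = 898

898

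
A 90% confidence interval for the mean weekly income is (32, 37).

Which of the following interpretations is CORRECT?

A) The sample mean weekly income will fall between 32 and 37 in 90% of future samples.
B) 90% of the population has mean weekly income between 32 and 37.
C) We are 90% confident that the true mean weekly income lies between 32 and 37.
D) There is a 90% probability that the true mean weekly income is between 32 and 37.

A confidence interval represents our confidence in the procedure, not a probability statement about the parameter.

Key concept: If we repeated this sampling process many times and computed a 90% CI each time, about 90% of those intervals would contain the true population parameter.

For this specific interval (32, 37):
- Midpoint (point estimate): 34.5
- Margin of error: 2.5

The correct interpretation is the one stating confidence that the true parameter lies in the interval — option C.

C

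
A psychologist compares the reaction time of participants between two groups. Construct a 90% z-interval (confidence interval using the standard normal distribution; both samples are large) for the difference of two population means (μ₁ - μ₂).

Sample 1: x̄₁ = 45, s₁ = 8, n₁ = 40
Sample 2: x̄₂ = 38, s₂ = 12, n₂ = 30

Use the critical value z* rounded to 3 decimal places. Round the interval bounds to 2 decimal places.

Both samples are large (n₁ = 40 ≥ 30, n₂ = 30 ≥ 30), so a z-interval for the difference of means applies.

Point estimate: x̄₁ - x̄₂ = 45 - 38 = 7

Standard error: SE = √(s₁²/n₁ + s₂²/n₂)
= √(8²/40 + 12²/30)
= √(1.600000 + 4.800000)
= 2.529822

For 90% confidence, z* = 1.645 (from standard normal table)
Margin of error: E = z* × SE = 1.645 × 2.529822 = 4.1616

Z-interval: (x̄₁ - x̄₂) ± E = 7 ± 4.1616 = (2.8384, 11.1616)

Rounded to 2 decimal places:

(2.84, 11.16)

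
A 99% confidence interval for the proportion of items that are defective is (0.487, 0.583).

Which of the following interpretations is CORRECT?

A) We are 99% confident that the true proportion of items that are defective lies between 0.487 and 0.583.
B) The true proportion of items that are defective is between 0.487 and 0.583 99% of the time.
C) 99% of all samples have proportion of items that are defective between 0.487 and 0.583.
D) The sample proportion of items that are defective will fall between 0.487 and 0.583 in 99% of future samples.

A confidence interval represents our confidence in the procedure, not a probability statement about the parameter.

Key concept: If we repeated this sampling process many times and computed a 99% CI each time, about 99% of those intervals would contain the true population parameter.

For this specific interval (0.487, 0.583):
- Midpoint (point estimate): 0.535
- Margin of error: 0.048

The correct interpretation is the one stating confidence that the true parameter lies in the interval — option A.

A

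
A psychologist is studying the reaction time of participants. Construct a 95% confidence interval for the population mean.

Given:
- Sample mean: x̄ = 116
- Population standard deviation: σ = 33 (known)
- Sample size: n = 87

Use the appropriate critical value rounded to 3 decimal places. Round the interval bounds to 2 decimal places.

The population standard deviation σ is known, so use a z-interval (standard normal critical value).

For 95% confidence, z* = 1.96 (from standard normal table)

Standard error: SE = σ/√n = 33/√87 = 3.537971

Margin of error: E = z* × SE = 1.96 × 3.537971 = 6.9344

Z-interval: x̄ ± E = 116 ± 6.9344 = (109.0656, 122.9344)

Rounded to 2 decimal places:

(109.07, 122.93)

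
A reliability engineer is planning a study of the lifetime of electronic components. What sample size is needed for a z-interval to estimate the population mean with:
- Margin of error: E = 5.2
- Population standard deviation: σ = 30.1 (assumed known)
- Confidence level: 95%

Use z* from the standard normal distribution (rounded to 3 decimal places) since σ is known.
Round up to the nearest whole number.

Using z* since population σ is known (z-interval formula).

For 95% confidence, z* = 1.96 (from standard normal table)

Sample size formula for z-interval: n = (z*σ/E)²

n = (1.96 × 30.1 / 5.2)²
  = (11.345385)²
  = 128.7178

Round up to the nearest whole number: n = 129

129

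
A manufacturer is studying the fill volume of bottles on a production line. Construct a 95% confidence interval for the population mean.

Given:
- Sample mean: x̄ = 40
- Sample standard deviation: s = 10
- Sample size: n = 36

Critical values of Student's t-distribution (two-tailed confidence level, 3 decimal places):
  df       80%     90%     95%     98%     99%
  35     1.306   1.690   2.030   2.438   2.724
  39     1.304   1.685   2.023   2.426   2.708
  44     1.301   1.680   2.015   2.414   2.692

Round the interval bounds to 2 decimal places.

The population standard deviation σ is unknown (only the sample standard deviation s is given), so use a t-interval with df = n - 1 = 36 - 1 = 35.

For 95% confidence with df = 35, t* = 2.030 (from t-table)

Standard error: SE = s/√n = 10/√36 = 1.666667

Margin of error: E = t* × SE = 2.030 × 1.666667 = 3.3833

T-interval: x̄ ± E = 40 ± 3.3833 = (36.6167, 43.3833)

Rounded to 2 decimal places:

(36.62, 43.38)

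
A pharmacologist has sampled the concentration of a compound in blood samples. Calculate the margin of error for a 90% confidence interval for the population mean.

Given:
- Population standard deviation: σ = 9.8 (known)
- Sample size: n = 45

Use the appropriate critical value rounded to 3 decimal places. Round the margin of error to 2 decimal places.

The population standard deviation σ is known, so use the z-interval margin of error formula.

For 90% confidence, z* = 1.645 (from standard normal table)

Margin of error formula for z-interval: E = z* × σ/√n

E = 1.645 × 9.8/√45
  = 1.645 × 1.460898
  = 2.4032

Rounded to 2 decimal places:

2.40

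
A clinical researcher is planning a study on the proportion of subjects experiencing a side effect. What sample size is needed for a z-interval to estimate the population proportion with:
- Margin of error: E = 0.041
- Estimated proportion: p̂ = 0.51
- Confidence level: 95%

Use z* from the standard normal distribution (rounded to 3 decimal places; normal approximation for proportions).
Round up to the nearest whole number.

Using z* for proportion z-interval (normal approximation).

For 95% confidence, z* = 1.96 (from standard normal table)

Sample size formula for proportion z-interval: n = z*²p̂(1-p̂)/E²

n = 1.96² × 0.51 × 0.49 / 0.041²
  = 3.8416 × 0.2499 / 0.001681
  = 571.0981

Round up to the nearest whole number: n = 572

572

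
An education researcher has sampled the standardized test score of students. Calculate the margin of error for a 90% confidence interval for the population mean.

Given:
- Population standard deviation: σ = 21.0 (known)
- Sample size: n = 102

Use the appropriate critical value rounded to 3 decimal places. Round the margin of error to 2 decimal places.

The population standard deviation σ is known, so use the z-interval margin of error formula.

For 90% confidence, z* = 1.645 (from standard normal table)

Margin of error formula for z-interval: E = z* × σ/√n

E = 1.645 × 21.0/√102
  = 1.645 × 2.079310
  = 3.4205

Rounded to 2 decimal places:

3.42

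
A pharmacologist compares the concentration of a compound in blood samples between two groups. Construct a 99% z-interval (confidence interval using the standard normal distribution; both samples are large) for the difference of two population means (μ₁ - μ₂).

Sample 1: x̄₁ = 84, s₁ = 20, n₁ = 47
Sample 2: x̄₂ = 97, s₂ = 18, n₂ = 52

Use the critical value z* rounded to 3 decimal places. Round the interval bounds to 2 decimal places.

Both samples are large (n₁ = 47 ≥ 30, n₂ = 52 ≥ 30), so a z-interval for the difference of means applies.

Point estimate: x̄₁ - x̄₂ = 84 - 97 = -13

Standard error: SE = √(s₁²/n₁ + s₂²/n₂)
= √(20²/47 + 18²/52)
= √(8.510638 + 6.230769)
= 3.839454

For 99% confidence, z* = 2.576 (from standard normal table)
Margin of error: E = z* × SE = 2.576 × 3.839454 = 9.8904

Z-interval: (x̄₁ - x̄₂) ± E = -13 ± 9.8904 = (-22.8904, -3.1096)

Rounded to 2 decimal places:

(-22.89, -3.11)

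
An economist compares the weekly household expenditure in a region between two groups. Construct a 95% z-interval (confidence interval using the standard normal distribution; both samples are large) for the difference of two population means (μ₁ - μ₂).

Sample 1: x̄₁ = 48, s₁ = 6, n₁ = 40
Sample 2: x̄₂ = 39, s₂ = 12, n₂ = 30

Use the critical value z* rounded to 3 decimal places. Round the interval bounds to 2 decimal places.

Both samples are large (n₁ = 40 ≥ 30, n₂ = 30 ≥ 30), so a z-interval for the difference of means applies.

Point estimate: x̄₁ - x̄₂ = 48 - 39 = 9

Standard error: SE = √(s₁²/n₁ + s₂²/n₂)
= √(6²/40 + 12²/30)
= √(0.900000 + 4.800000)
= 2.387467

For 95% confidence, z* = 1.96 (from standard normal table)
Margin of error: E = z* × SE = 1.96 × 2.387467 = 4.6794

Z-interval: (x̄₁ - x̄₂) ± E = 9 ± 4.6794 = (4.3206, 13.6794)

Rounded to 2 decimal places:

(4.32, 13.68)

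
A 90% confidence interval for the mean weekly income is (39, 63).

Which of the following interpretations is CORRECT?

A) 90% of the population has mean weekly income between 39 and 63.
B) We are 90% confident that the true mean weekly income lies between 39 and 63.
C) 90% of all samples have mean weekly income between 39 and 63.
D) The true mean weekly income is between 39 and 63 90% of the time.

A confidence interval represents our confidence in the procedure, not a probability statement about the parameter.

Key concept: If we repeated this sampling process many times and computed a 90% CI each time, about 90% of those intervals would contain the true population parameter.

For this specific interval (39, 63):
- Midpoint (point estimate): 51
- Margin of error: 12

The correct interpretation is the one stating confidence that the true parameter lies in the interval — option B.

B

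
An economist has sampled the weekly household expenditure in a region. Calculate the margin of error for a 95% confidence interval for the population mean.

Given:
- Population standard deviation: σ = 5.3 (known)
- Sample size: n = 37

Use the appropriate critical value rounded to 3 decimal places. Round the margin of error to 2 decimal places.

The population standard deviation σ is known, so use the z-interval margin of error formula.

For 95% confidence, z* = 1.96 (from standard normal table)

Margin of error formula for z-interval: E = z* × σ/√n

E = 1.96 × 5.3/√37
  = 1.96 × 0.871315
  = 1.7078

Rounded to 2 decimal places:

1.71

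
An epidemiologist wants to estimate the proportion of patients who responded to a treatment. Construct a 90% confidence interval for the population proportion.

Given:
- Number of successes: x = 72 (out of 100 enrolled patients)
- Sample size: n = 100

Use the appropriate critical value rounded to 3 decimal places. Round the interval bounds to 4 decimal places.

Sample proportion: p̂ = 72/100 = 0.720000

Check conditions for normal approximation:
  np̂ = 72 ≥ 10 ✓
  n(1-p̂) = 28 ≥ 10 ✓

The sample is large enough, so use a z-interval (normal approximation) for the proportion.

For 90% confidence, z* = 1.645 (from standard normal table)

Standard error: SE = √(p̂(1-p̂)/n) = √(0.720000×0.280000/100) = 0.04489989

Margin of error: E = z* × SE = 1.645 × 0.04489989 = 0.073860

Z-interval: p̂ ± E = 0.720000 ± 0.073860 = (0.646140, 0.793860)

Rounded to 4 decimal places:

(0.6461, 0.7939)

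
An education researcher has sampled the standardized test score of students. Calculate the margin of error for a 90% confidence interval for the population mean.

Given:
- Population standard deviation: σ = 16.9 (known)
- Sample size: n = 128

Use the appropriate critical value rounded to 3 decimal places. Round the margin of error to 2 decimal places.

The population standard deviation σ is known, so use the z-interval margin of error formula.

For 90% confidence, z* = 1.645 (from standard normal table)

Margin of error formula for z-interval: E = z* × σ/√n

E = 1.645 × 16.9/√128
  = 1.645 × 1.493763
  = 2.4572

Rounded to 2 decimal places:

2.46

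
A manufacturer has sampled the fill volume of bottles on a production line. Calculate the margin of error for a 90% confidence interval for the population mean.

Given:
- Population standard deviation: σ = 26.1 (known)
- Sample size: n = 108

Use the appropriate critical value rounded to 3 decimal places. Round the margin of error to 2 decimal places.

The population standard deviation σ is known, so use the z-interval margin of error formula.

For 90% confidence, z* = 1.645 (from standard normal table)

Margin of error formula for z-interval: E = z* × σ/√n

E = 1.645 × 26.1/√108
  = 1.645 × 2.511474
  = 4.1314

Rounded to 2 decimal places:

4.13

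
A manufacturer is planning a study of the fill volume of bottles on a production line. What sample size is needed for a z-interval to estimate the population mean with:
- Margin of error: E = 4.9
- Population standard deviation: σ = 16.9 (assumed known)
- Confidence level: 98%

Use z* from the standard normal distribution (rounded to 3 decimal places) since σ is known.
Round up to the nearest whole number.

Using z* since population σ is known (z-interval formula).

For 98% confidence, z* = 2.326 (from standard normal table)

Sample size formula for z-interval: n = (z*σ/E)²

n = (2.326 × 16.9 / 4.9)²
  = (8.022327)²
  = 64.3577

Round up to the nearest whole number: n = 65

65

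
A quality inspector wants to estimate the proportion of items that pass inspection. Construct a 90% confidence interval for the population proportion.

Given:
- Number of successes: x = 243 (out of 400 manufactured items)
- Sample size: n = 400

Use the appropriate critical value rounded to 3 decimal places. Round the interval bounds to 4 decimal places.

Sample proportion: p̂ = 243/400 = 0.607500

Check conditions for normal approximation:
  np̂ = 243 ≥ 10 ✓
  n(1-p̂) = 157 ≥ 10 ✓

The sample is large enough, so use a z-interval (normal approximation) for the proportion.

For 90% confidence, z* = 1.645 (from standard normal table)

Standard error: SE = √(p̂(1-p̂)/n) = √(0.607500×0.392500/400) = 0.02441535

Margin of error: E = z* × SE = 1.645 × 0.02441535 = 0.040163

Z-interval: p̂ ± E = 0.607500 ± 0.040163 = (0.567337, 0.647663)

Rounded to 4 decimal places:

(0.5673, 0.6477)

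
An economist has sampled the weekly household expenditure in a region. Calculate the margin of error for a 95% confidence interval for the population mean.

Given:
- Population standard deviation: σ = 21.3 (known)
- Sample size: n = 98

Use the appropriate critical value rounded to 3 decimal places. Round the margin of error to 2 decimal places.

The population standard deviation σ is known, so use the z-interval margin of error formula.

For 95% confidence, z* = 1.96 (from standard normal table)

Margin of error formula for z-interval: E = z* × σ/√n

E = 1.96 × 21.3/√98
  = 1.96 × 2.151625
  = 4.2172

Rounded to 2 decimal places:

4.22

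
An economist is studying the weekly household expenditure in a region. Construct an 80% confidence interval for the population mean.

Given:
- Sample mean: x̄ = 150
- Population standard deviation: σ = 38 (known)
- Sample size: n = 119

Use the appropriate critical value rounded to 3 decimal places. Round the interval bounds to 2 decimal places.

The population standard deviation σ is known, so use a z-interval (standard normal critical value).

For 80% confidence, z* = 1.282 (from standard normal table)

Standard error: SE = σ/√n = 38/√119 = 3.483454

Margin of error: E = z* × SE = 1.282 × 3.483454 = 4.4658

Z-interval: x̄ ± E = 150 ± 4.4658 = (145.5342, 154.4658)

Rounded to 2 decimal places:

(145.53, 154.47)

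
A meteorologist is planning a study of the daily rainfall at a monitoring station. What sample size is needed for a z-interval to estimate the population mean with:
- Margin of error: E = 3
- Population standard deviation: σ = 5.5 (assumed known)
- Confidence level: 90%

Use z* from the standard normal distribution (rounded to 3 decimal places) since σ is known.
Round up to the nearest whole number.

Using z* since population σ is known (z-interval formula).

For 90% confidence, z* = 1.645 (from standard normal table)

Sample size formula for z-interval: n = (z*σ/E)²

n = (1.645 × 5.5 / 3)²
  = (3.015833)²
  = 9.0953

Round up to the nearest whole number: n = 10

10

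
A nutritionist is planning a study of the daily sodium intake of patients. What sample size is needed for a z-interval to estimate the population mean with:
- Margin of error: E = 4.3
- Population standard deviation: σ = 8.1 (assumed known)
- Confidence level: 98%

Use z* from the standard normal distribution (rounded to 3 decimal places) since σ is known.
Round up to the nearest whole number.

Using z* since population σ is known (z-interval formula).

For 98% confidence, z* = 2.326 (from standard normal table)

Sample size formula for z-interval: n = (z*σ/E)²

n = (2.326 × 8.1 / 4.3)²
  = (4.381535)²
  = 19.1978

Round up to the nearest whole number: n = 20

20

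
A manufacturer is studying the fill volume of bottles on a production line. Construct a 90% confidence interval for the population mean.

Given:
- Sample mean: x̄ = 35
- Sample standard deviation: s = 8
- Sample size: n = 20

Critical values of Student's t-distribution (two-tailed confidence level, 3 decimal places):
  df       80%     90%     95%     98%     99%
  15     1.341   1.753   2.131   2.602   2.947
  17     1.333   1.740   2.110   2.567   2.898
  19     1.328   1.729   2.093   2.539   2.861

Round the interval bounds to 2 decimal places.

The population standard deviation σ is unknown (only the sample standard deviation s is given), so use a t-interval with df = n - 1 = 20 - 1 = 19.

For 90% confidence with df = 19, t* = 1.729 (from t-table)

Standard error: SE = s/√n = 8/√20 = 1.788854

Margin of error: E = t* × SE = 1.729 × 1.788854 = 3.0929

T-interval: x̄ ± E = 35 ± 3.0929 = (31.9071, 38.0929)

Rounded to 2 decimal places:

(31.91, 38.09)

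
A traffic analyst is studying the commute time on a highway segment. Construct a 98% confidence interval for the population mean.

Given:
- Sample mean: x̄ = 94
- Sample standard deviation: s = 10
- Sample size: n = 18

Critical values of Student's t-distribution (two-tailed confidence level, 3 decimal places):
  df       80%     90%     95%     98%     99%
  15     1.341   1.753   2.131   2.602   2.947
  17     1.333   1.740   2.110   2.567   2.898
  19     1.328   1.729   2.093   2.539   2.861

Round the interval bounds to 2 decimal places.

The population standard deviation σ is unknown (only the sample standard deviation s is given), so use a t-interval with df = n - 1 = 18 - 1 = 17.

For 98% confidence with df = 17, t* = 2.567 (from t-table)

Standard error: SE = s/√n = 10/√18 = 2.357023

Margin of error: E = t* × SE = 2.567 × 2.357023 = 6.0505

T-interval: x̄ ± E = 94 ± 6.0505 = (87.9495, 100.0505)

Rounded to 2 decimal places:

(87.95, 100.05)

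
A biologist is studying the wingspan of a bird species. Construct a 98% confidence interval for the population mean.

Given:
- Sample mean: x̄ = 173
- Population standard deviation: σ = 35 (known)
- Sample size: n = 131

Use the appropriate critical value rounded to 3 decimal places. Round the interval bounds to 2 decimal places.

The population standard deviation σ is known, so use a z-interval (standard normal critical value).

For 98% confidence, z* = 2.326 (from standard normal table)

Standard error: SE = σ/√n = 35/√131 = 3.057964

Margin of error: E = z* × SE = 2.326 × 3.057964 = 7.1128

Z-interval: x̄ ± E = 173 ± 7.1128 = (165.8872, 180.1128)

Rounded to 2 decimal places:

(165.89, 180.11)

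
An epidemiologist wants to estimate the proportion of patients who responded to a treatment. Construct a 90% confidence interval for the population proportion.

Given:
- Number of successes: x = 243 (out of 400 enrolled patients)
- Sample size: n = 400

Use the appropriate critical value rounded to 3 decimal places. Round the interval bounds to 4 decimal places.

Sample proportion: p̂ = 243/400 = 0.607500

Check conditions for normal approximation:
  np̂ = 243 ≥ 10 ✓
  n(1-p̂) = 157 ≥ 10 ✓

The sample is large enough, so use a z-interval (normal approximation) for the proportion.

For 90% confidence, z* = 1.645 (from standard normal table)

Standard error: SE = √(p̂(1-p̂)/n) = √(0.607500×0.392500/400) = 0.02441535

Margin of error: E = z* × SE = 1.645 × 0.02441535 = 0.040163

Z-interval: p̂ ± E = 0.607500 ± 0.040163 = (0.567337, 0.647663)

Rounded to 4 decimal places:

(0.5673, 0.6477)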